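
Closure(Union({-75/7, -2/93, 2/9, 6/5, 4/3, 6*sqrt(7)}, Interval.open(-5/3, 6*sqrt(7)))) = Union({-75/7}, Interval(-5/3, 6*sqrt(7)))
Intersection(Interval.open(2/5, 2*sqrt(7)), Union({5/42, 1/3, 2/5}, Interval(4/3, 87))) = Interval.Ropen(4/3, 2*sqrt(7))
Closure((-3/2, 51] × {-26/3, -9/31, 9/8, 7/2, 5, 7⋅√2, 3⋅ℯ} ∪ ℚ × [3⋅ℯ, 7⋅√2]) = (ℝ × [3⋅ℯ, 7⋅√2]) ∪ ([-3/2, 51] × {-26/3, -9/31, 9/8, 7/2, 5, 7⋅√2, 3⋅ℯ})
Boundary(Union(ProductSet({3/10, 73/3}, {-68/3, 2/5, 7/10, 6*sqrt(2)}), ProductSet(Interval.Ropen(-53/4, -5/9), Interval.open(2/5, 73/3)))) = Union(ProductSet({-53/4, -5/9}, Interval(2/5, 73/3)), ProductSet({3/10, 73/3}, {-68/3, 2/5, 7/10, 6*sqrt(2)}), ProductSet(Interval(-53/4, -5/9), {2/5, 73/3}))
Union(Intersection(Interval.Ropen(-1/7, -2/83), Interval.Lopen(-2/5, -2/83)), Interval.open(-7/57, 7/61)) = Interval.Ropen(-1/7, 7/61)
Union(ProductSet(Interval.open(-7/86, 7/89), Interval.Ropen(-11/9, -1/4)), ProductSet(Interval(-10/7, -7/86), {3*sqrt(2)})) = Union(ProductSet(Interval(-10/7, -7/86), {3*sqrt(2)}), ProductSet(Interval.open(-7/86, 7/89), Interval.Ropen(-11/9, -1/4)))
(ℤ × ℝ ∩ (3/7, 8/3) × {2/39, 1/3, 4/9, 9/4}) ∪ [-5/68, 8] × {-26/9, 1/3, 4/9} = ([-5/68, 8] × {-26/9, 1/3, 4/9}) ∪ ({1, 2} × {2/39, 1/3, 4/9, 9/4})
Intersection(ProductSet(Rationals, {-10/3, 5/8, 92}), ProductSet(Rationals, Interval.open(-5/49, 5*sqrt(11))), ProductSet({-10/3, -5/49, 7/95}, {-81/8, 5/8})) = ProductSet({-10/3, -5/49, 7/95}, {5/8})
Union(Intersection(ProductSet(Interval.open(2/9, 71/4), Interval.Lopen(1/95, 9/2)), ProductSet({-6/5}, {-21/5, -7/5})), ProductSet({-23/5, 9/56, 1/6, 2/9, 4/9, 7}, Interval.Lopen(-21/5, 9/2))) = ProductSet({-23/5, 9/56, 1/6, 2/9, 4/9, 7}, Interval.Lopen(-21/5, 9/2))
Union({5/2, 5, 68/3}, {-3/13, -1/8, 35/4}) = {-3/13, -1/8, 5/2, 5, 35/4, 68/3}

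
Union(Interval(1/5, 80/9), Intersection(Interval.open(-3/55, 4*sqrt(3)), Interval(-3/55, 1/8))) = Union(Interval.Lopen(-3/55, 1/8), Interval(1/5, 80/9))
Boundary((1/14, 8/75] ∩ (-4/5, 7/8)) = {1/14, 8/75}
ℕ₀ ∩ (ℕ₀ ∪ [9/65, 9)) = ℕ₀ ∪ {1, 2, …, 9}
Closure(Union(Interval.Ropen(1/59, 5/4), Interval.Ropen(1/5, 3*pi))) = Interval(1/59, 3*pi)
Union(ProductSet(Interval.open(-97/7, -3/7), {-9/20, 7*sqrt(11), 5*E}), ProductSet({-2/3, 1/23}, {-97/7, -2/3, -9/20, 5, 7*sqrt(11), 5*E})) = Union(ProductSet({-2/3, 1/23}, {-97/7, -2/3, -9/20, 5, 7*sqrt(11), 5*E}), ProductSet(Interval.open(-97/7, -3/7), {-9/20, 7*sqrt(11), 5*E}))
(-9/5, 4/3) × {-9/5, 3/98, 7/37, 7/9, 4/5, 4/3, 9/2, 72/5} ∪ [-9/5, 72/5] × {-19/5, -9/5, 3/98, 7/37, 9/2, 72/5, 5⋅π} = ((-9/5, 4/3) × {-9/5, 3/98, 7/37, 7/9, 4/5, 4/3, 9/2, 72/5}) ∪ ([-9/5, 72/5] × {-19/5, -9/5, 3/98, 7/37, 9/2, 72/5, 5⋅π})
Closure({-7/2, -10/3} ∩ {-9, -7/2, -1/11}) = {-7/2}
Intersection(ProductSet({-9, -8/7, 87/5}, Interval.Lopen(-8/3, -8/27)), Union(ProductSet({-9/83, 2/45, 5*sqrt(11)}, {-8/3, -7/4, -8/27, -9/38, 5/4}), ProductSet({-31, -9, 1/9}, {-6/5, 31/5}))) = ProductSet({-9}, {-6/5})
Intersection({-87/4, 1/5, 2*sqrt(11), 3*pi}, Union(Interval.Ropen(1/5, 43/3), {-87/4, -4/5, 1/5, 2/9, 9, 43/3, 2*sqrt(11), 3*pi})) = {-87/4, 1/5, 2*sqrt(11), 3*pi}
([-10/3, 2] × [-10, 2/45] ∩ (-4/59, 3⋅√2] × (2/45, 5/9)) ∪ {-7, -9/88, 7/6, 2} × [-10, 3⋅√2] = {-7, -9/88, 7/6, 2} × [-10, 3⋅√2]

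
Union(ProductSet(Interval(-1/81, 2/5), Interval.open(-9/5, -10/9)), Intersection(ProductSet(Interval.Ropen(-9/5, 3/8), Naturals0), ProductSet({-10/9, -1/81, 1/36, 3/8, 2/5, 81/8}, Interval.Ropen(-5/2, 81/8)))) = Union(ProductSet({-10/9, -1/81, 1/36}, Range(0, 11, 1)), ProductSet(Interval(-1/81, 2/5), Interval.open(-9/5, -10/9)))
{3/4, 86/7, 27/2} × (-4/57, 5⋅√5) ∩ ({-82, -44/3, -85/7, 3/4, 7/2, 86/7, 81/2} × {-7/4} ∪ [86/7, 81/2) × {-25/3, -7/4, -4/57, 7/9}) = {86/7, 27/2} × {7/9}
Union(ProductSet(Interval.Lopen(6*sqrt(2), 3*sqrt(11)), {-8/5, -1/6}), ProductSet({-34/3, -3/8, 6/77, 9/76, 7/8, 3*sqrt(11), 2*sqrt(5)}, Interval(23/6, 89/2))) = Union(ProductSet({-34/3, -3/8, 6/77, 9/76, 7/8, 3*sqrt(11), 2*sqrt(5)}, Interval(23/6, 89/2)), ProductSet(Interval.Lopen(6*sqrt(2), 3*sqrt(11)), {-8/5, -1/6}))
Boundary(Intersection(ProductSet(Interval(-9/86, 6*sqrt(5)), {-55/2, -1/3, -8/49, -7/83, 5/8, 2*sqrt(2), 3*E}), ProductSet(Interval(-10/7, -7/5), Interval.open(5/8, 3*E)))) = EmptySet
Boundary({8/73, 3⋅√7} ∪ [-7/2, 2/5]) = {-7/2, 2/5, 3⋅√7}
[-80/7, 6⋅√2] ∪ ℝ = (-∞, ∞)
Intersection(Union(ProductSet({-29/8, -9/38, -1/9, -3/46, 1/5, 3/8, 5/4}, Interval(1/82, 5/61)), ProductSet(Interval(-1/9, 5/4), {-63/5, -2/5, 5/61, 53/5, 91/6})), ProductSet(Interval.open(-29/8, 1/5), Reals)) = Union(ProductSet({-9/38, -1/9, -3/46}, Interval(1/82, 5/61)), ProductSet(Interval.Ropen(-1/9, 1/5), {-63/5, -2/5, 5/61, 53/5, 91/6}))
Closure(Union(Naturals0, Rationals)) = Reals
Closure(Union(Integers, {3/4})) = Union({3/4}, Integers)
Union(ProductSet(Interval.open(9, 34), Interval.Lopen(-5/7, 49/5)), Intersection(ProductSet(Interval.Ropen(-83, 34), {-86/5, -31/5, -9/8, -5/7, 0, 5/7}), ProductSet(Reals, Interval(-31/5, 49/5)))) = Union(ProductSet(Interval.Ropen(-83, 34), {-31/5, -9/8, -5/7, 0, 5/7}), ProductSet(Interval.open(9, 34), Interval.Lopen(-5/7, 49/5)))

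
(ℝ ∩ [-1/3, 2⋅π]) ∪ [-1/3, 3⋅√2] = [-1/3, 2⋅π]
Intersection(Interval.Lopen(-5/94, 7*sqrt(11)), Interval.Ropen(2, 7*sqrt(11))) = Interval.Ropen(2, 7*sqrt(11))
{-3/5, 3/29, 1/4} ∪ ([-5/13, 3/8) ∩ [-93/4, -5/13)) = {-3/5, 3/29, 1/4}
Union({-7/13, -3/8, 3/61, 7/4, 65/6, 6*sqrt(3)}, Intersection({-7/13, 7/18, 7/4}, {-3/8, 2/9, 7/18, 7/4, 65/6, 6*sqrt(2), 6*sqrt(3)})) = {-7/13, -3/8, 3/61, 7/18, 7/4, 65/6, 6*sqrt(3)}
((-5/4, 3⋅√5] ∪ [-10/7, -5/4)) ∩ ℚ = (ℚ ∩ [-10/7, -5/4)) ∪ (ℚ ∩ (-5/4, 3⋅√5])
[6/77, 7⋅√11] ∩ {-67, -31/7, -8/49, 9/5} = {9/5}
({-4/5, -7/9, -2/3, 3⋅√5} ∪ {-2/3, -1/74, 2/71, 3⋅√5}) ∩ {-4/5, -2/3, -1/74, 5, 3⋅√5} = {-4/5, -2/3, -1/74, 3⋅√5}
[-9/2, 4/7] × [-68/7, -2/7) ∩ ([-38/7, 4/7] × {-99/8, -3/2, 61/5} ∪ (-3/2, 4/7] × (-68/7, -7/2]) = ([-9/2, 4/7] × {-3/2}) ∪ ((-3/2, 4/7] × (-68/7, -7/2])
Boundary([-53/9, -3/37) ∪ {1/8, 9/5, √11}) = {-53/9, -3/37, 1/8, 9/5, √11}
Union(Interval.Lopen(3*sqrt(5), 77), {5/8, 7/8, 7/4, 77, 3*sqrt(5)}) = Union({5/8, 7/8, 7/4}, Interval(3*sqrt(5), 77))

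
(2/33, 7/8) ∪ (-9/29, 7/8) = (-9/29, 7/8)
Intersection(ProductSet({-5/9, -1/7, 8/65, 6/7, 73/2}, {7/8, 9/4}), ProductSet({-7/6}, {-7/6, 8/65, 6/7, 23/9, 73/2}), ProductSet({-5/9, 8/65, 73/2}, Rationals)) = EmptySet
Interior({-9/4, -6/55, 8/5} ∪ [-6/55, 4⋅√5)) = (-6/55, 4⋅√5)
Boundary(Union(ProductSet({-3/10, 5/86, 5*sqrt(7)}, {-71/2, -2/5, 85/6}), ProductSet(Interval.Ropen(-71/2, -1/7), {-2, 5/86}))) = Union(ProductSet({-3/10, 5/86, 5*sqrt(7)}, {-71/2, -2/5, 85/6}), ProductSet(Interval(-71/2, -1/7), {-2, 5/86}))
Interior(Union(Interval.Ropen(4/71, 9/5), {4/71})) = Interval.open(4/71, 9/5)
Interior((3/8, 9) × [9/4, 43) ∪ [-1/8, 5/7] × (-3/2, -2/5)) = ((-1/8, 5/7) × (-3/2, -2/5)) ∪ ((3/8, 9) × (9/4, 43))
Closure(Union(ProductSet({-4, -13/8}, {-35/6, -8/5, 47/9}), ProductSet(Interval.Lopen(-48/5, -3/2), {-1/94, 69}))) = Union(ProductSet({-4, -13/8}, {-35/6, -8/5, 47/9}), ProductSet(Interval(-48/5, -3/2), {-1/94, 69}))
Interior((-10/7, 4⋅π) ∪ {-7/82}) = (-10/7, 4⋅π)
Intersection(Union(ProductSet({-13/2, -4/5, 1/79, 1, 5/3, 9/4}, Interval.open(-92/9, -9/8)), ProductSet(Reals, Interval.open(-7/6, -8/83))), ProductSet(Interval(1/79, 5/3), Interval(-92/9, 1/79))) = Union(ProductSet({1/79, 1, 5/3}, Interval.open(-92/9, -9/8)), ProductSet(Interval(1/79, 5/3), Interval.open(-7/6, -8/83)))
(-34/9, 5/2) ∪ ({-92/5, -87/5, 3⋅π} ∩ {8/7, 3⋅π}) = (-34/9, 5/2) ∪ {3⋅π}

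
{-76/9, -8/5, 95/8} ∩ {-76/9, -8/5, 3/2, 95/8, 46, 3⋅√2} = {-76/9, -8/5, 95/8}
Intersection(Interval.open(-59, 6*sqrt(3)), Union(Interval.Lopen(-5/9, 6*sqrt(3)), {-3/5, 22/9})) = Union({-3/5}, Interval.open(-5/9, 6*sqrt(3)))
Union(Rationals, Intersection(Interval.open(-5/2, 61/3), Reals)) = Union(Interval(-5/2, 61/3), Rationals)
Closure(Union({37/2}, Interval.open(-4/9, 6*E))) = Union({37/2}, Interval(-4/9, 6*E))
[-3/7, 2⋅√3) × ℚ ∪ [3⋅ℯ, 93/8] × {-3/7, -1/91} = ([-3/7, 2⋅√3) × ℚ) ∪ ([3⋅ℯ, 93/8] × {-3/7, -1/91})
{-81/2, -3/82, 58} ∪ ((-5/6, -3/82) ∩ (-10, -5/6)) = {-81/2, -3/82, 58}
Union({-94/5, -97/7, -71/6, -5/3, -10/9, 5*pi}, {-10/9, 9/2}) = {-94/5, -97/7, -71/6, -5/3, -10/9, 9/2, 5*pi}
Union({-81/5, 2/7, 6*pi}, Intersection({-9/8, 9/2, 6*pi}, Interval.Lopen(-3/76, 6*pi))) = {-81/5, 2/7, 9/2, 6*pi}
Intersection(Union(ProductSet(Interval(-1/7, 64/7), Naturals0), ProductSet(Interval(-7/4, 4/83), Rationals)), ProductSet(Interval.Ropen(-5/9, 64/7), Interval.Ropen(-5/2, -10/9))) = ProductSet(Interval(-5/9, 4/83), Intersection(Interval.Ropen(-5/2, -10/9), Rationals))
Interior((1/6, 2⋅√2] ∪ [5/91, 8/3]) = (5/91, 2⋅√2)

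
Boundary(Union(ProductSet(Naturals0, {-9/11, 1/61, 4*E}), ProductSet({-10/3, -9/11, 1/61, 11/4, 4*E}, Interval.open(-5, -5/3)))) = Union(ProductSet({-10/3, -9/11, 1/61, 11/4, 4*E}, Interval(-5, -5/3)), ProductSet(Naturals0, {-9/11, 1/61, 4*E}))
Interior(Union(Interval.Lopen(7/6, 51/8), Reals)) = Interval(-oo, oo)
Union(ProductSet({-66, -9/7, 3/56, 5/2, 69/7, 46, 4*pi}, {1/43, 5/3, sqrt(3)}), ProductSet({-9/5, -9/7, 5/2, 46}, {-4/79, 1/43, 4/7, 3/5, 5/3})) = Union(ProductSet({-9/5, -9/7, 5/2, 46}, {-4/79, 1/43, 4/7, 3/5, 5/3}), ProductSet({-66, -9/7, 3/56, 5/2, 69/7, 46, 4*pi}, {1/43, 5/3, sqrt(3)}))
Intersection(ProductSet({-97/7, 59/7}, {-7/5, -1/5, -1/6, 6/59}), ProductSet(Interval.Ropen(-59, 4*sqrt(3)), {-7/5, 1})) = ProductSet({-97/7}, {-7/5})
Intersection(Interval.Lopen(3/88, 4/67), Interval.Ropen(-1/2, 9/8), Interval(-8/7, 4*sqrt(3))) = Interval.Lopen(3/88, 4/67)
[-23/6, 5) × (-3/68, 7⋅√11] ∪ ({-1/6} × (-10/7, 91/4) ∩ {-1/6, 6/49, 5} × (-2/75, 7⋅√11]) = [-23/6, 5) × (-3/68, 7⋅√11]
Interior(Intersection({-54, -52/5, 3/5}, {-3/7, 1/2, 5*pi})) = EmptySet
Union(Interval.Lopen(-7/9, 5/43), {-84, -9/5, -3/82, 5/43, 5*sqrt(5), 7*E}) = Union({-84, -9/5, 5*sqrt(5), 7*E}, Interval.Lopen(-7/9, 5/43))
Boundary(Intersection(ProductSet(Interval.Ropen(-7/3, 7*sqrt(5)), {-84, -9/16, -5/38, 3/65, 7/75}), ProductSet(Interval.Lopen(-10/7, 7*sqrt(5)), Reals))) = ProductSet(Interval(-10/7, 7*sqrt(5)), {-84, -9/16, -5/38, 3/65, 7/75})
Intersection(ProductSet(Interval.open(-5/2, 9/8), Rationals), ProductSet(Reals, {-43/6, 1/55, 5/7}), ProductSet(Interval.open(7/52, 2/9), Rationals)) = ProductSet(Interval.open(7/52, 2/9), {-43/6, 1/55, 5/7})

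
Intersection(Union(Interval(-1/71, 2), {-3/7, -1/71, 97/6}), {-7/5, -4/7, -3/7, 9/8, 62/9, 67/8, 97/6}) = {-3/7, 9/8, 97/6}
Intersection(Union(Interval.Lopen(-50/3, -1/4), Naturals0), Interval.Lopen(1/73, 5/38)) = EmptySet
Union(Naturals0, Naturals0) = Naturals0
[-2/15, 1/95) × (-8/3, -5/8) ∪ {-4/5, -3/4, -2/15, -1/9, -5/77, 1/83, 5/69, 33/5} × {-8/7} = ([-2/15, 1/95) × (-8/3, -5/8)) ∪ ({-4/5, -3/4, -2/15, -1/9, -5/77, 1/83, 5/69, 33/5} × {-8/7})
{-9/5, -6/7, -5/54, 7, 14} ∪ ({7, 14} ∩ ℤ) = {-9/5, -6/7, -5/54, 7, 14}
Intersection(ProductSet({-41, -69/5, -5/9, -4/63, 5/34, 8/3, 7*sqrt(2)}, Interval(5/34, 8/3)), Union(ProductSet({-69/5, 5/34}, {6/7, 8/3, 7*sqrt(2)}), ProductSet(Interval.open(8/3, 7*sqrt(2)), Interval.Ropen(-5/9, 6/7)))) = ProductSet({-69/5, 5/34}, {6/7, 8/3})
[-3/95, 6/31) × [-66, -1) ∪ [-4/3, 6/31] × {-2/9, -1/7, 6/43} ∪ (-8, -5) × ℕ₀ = ((-8, -5) × ℕ₀) ∪ ([-4/3, 6/31] × {-2/9, -1/7, 6/43}) ∪ ([-3/95, 6/31) × [-66, -1))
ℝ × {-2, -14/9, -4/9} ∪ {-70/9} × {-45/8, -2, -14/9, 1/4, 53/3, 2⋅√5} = (ℝ × {-2, -14/9, -4/9}) ∪ ({-70/9} × {-45/8, -2, -14/9, 1/4, 53/3, 2⋅√5})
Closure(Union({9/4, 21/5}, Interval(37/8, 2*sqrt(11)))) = Union({9/4, 21/5}, Interval(37/8, 2*sqrt(11)))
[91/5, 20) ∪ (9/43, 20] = (9/43, 20]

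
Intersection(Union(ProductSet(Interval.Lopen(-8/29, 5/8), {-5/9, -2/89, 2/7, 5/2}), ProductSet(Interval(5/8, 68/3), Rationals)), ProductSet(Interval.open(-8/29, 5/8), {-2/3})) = EmptySet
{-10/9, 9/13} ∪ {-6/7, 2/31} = {-10/9, -6/7, 2/31, 9/13}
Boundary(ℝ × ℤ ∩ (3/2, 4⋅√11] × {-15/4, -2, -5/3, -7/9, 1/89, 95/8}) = [3/2, 4⋅√11] × {-2}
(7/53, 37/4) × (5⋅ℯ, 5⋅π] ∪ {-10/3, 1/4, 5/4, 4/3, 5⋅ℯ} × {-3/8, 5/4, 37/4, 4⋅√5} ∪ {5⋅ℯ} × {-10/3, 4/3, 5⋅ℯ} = ({5⋅ℯ} × {-10/3, 4/3, 5⋅ℯ}) ∪ ((7/53, 37/4) × (5⋅ℯ, 5⋅π]) ∪ ({-10/3, 1/4, 5/4, 4/3, 5⋅ℯ} × {-3/8, 5/4, 37/4, 4⋅√5})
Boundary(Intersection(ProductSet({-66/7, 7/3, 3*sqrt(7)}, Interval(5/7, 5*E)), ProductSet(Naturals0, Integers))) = EmptySet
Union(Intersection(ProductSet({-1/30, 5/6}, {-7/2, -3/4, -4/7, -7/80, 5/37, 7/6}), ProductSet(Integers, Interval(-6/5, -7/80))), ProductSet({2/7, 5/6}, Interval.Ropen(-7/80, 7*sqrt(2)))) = ProductSet({2/7, 5/6}, Interval.Ropen(-7/80, 7*sqrt(2)))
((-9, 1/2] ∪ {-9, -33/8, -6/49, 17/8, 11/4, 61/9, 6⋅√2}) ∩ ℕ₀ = {0}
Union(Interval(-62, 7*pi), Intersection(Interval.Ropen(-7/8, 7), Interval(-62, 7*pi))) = Interval(-62, 7*pi)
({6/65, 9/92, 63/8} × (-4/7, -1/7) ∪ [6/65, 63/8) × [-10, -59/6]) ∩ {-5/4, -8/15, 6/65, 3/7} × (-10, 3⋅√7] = ({6/65} × (-4/7, -1/7)) ∪ ({6/65, 3/7} × (-10, -59/6])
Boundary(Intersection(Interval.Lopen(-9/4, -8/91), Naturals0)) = EmptySet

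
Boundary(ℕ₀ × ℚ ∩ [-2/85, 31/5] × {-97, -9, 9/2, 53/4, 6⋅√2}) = {0, 1, …, 6} × {-97, -9, 9/2, 53/4}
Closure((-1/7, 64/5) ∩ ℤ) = {0, 1, …, 12}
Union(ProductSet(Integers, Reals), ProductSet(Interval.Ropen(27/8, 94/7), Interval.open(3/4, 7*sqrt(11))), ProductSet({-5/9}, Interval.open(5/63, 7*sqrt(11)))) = Union(ProductSet({-5/9}, Interval.open(5/63, 7*sqrt(11))), ProductSet(Integers, Reals), ProductSet(Interval.Ropen(27/8, 94/7), Interval.open(3/4, 7*sqrt(11))))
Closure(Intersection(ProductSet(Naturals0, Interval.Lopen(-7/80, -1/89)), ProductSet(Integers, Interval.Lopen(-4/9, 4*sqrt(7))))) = ProductSet(Naturals0, Interval(-7/80, -1/89))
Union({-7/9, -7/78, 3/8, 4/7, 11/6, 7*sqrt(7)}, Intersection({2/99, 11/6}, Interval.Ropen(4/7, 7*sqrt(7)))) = {-7/9, -7/78, 3/8, 4/7, 11/6, 7*sqrt(7)}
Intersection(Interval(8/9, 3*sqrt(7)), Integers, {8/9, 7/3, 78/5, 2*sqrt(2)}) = EmptySet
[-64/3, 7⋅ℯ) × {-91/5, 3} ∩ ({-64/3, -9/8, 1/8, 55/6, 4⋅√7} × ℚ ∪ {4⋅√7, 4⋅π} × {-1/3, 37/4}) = {-64/3, -9/8, 1/8, 55/6, 4⋅√7} × {-91/5, 3}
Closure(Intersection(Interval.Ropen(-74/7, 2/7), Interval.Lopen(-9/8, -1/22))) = Interval(-9/8, -1/22)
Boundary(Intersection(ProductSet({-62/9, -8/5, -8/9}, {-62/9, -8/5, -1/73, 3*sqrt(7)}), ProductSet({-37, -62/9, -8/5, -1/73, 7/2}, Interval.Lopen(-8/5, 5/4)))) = ProductSet({-62/9, -8/5}, {-1/73})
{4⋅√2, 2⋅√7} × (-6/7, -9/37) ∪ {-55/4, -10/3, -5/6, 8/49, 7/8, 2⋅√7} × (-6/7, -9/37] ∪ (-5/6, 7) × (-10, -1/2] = ((-5/6, 7) × (-10, -1/2]) ∪ ({4⋅√2, 2⋅√7} × (-6/7, -9/37)) ∪ ({-55/4, -10/3, -5/6, 8/49, 7/8, 2⋅√7} × (-6/7, -9/37])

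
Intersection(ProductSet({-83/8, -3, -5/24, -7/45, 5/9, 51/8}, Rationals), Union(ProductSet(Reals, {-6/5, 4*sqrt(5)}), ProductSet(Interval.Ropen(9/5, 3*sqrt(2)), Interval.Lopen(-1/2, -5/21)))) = ProductSet({-83/8, -3, -5/24, -7/45, 5/9, 51/8}, {-6/5})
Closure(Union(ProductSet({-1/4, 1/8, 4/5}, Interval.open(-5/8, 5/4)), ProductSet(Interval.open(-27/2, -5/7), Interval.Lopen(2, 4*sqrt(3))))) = Union(ProductSet({-27/2, -5/7}, Interval(2, 4*sqrt(3))), ProductSet({-1/4, 1/8, 4/5}, Interval(-5/8, 5/4)), ProductSet(Interval(-27/2, -5/7), {2, 4*sqrt(3)}), ProductSet(Interval.open(-27/2, -5/7), Interval.Lopen(2, 4*sqrt(3))))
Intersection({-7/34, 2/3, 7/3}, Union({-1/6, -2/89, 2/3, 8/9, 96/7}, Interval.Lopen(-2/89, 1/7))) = {2/3}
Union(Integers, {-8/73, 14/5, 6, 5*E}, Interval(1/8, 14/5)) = Union({-8/73, 5*E}, Integers, Interval(1/8, 14/5))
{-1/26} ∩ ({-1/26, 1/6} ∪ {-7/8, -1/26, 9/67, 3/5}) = {-1/26}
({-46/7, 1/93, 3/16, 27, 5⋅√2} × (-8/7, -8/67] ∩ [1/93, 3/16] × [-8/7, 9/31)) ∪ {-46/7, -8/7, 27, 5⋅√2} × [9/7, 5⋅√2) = ({1/93, 3/16} × (-8/7, -8/67]) ∪ ({-46/7, -8/7, 27, 5⋅√2} × [9/7, 5⋅√2))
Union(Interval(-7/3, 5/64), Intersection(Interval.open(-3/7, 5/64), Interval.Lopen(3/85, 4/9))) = Interval(-7/3, 5/64)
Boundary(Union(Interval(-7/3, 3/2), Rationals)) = Union(Interval(-oo, -7/3), Interval(3/2, oo))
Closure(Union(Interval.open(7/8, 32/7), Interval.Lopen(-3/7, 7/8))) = Interval(-3/7, 32/7)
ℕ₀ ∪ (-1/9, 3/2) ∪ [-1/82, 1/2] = (-1/9, 3/2) ∪ ℕ₀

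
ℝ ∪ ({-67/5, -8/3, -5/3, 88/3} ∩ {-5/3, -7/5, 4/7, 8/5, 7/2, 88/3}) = ℝ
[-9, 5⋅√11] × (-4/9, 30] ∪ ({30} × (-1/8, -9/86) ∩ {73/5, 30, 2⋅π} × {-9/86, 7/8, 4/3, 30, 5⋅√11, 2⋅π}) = [-9, 5⋅√11] × (-4/9, 30]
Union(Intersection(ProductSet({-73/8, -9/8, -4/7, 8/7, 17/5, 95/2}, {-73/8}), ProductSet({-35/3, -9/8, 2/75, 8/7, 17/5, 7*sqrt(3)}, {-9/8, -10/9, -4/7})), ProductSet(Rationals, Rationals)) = ProductSet(Rationals, Rationals)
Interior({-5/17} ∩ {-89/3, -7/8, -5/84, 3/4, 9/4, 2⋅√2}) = ∅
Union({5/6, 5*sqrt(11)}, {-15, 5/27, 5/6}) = {-15, 5/27, 5/6, 5*sqrt(11)}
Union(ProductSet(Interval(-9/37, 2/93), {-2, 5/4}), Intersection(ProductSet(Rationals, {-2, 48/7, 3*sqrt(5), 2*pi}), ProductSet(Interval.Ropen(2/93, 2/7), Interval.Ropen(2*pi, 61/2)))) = Union(ProductSet(Intersection(Interval.Ropen(2/93, 2/7), Rationals), {48/7, 3*sqrt(5), 2*pi}), ProductSet(Interval(-9/37, 2/93), {-2, 5/4}))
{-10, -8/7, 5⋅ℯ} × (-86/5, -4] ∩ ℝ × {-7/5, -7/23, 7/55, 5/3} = ∅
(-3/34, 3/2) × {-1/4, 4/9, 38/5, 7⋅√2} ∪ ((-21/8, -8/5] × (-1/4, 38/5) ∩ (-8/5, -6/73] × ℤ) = (-3/34, 3/2) × {-1/4, 4/9, 38/5, 7⋅√2}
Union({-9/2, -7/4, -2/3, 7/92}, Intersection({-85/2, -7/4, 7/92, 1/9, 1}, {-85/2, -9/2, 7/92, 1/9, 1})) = {-85/2, -9/2, -7/4, -2/3, 7/92, 1/9, 1}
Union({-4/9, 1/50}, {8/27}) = {-4/9, 1/50, 8/27}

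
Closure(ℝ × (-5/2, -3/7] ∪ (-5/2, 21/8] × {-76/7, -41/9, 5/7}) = (ℝ × [-5/2, -3/7]) ∪ ([-5/2, 21/8] × {-76/7, -41/9, 5/7})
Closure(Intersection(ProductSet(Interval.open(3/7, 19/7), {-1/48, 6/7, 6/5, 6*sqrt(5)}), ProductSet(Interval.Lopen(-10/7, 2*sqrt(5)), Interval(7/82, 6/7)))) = ProductSet(Interval(3/7, 19/7), {6/7})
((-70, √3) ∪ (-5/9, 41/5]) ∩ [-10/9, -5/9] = [-10/9, -5/9]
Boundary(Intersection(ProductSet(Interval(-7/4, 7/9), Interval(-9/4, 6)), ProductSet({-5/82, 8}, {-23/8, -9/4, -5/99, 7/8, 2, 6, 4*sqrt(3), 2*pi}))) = ProductSet({-5/82}, {-9/4, -5/99, 7/8, 2, 6})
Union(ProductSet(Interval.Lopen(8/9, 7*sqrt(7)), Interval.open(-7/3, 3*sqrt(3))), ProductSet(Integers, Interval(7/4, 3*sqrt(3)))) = Union(ProductSet(Integers, Interval(7/4, 3*sqrt(3))), ProductSet(Interval.Lopen(8/9, 7*sqrt(7)), Interval.open(-7/3, 3*sqrt(3))))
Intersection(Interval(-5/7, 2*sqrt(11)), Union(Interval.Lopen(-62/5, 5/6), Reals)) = Interval(-5/7, 2*sqrt(11))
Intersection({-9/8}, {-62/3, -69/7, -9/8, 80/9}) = {-9/8}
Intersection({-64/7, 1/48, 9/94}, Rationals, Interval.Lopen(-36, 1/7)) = {-64/7, 1/48, 9/94}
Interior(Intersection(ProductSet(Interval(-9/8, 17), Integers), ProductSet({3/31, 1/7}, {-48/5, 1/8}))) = EmptySet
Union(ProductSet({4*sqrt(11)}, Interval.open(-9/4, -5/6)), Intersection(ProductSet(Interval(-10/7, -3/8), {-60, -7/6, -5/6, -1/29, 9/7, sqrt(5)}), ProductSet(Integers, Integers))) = Union(ProductSet({4*sqrt(11)}, Interval.open(-9/4, -5/6)), ProductSet(Range(-1, 0, 1), {-60}))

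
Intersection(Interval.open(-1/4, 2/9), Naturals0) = Range(0, 1, 1)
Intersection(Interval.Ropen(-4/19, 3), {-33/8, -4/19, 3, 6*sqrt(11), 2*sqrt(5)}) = {-4/19}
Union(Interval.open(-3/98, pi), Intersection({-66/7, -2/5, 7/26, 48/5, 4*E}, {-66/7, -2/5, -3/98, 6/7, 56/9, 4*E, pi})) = Union({-66/7, -2/5, 4*E}, Interval.open(-3/98, pi))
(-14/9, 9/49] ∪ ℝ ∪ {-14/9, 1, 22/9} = (-∞, ∞)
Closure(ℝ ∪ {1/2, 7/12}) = ℝ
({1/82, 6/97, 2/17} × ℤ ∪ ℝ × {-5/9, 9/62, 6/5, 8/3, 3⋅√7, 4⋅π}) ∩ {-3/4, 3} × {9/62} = {-3/4, 3} × {9/62}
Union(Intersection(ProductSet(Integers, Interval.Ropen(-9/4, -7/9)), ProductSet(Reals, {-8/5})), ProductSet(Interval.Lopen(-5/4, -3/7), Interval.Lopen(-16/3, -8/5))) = Union(ProductSet(Integers, {-8/5}), ProductSet(Interval.Lopen(-5/4, -3/7), Interval.Lopen(-16/3, -8/5)))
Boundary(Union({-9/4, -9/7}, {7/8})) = {-9/4, -9/7, 7/8}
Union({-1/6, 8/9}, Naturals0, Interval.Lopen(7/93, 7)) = Union({-1/6}, Interval.Lopen(7/93, 7), Naturals0)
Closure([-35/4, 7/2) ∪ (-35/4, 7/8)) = [-35/4, 7/2]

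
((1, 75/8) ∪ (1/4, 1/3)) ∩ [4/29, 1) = (1/4, 1/3)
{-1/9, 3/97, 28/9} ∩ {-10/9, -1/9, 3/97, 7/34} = {-1/9, 3/97}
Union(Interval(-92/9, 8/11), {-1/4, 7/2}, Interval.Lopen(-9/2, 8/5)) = Union({7/2}, Interval(-92/9, 8/5))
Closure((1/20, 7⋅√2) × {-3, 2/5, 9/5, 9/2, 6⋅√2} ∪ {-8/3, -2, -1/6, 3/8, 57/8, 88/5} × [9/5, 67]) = ({-8/3, -2, -1/6, 3/8, 57/8, 88/5} × [9/5, 67]) ∪ ([1/20, 7⋅√2] × {-3, 2/5, 9/5, 9/2, 6⋅√2})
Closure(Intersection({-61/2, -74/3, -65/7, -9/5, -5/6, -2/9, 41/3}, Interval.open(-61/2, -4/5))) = {-74/3, -65/7, -9/5, -5/6}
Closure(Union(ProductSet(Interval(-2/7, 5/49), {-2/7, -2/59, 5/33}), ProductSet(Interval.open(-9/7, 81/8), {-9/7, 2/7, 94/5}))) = Union(ProductSet(Interval(-9/7, 81/8), {-9/7, 2/7, 94/5}), ProductSet(Interval(-2/7, 5/49), {-2/7, -2/59, 5/33}))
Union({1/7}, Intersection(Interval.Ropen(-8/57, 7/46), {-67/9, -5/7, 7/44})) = {1/7}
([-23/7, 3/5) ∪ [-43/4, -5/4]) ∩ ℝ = [-43/4, 3/5)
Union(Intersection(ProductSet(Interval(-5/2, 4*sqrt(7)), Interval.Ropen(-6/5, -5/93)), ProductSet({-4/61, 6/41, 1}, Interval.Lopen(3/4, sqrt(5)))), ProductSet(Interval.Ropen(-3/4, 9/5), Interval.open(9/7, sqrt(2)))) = ProductSet(Interval.Ropen(-3/4, 9/5), Interval.open(9/7, sqrt(2)))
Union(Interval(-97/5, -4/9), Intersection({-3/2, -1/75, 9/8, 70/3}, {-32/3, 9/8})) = Union({9/8}, Interval(-97/5, -4/9))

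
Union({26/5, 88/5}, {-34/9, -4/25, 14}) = {-34/9, -4/25, 26/5, 14, 88/5}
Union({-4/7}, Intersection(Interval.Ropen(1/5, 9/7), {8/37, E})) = {-4/7, 8/37}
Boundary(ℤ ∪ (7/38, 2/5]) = {7/38, 2/5} ∪ (ℤ \ (7/38, 2/5))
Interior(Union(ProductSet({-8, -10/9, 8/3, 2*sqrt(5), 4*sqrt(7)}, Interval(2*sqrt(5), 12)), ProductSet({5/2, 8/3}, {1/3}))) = EmptySet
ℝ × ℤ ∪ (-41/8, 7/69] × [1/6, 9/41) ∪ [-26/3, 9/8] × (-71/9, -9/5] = (ℝ × ℤ) ∪ ([-26/3, 9/8] × (-71/9, -9/5]) ∪ ((-41/8, 7/69] × [1/6, 9/41))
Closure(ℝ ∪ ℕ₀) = ℝ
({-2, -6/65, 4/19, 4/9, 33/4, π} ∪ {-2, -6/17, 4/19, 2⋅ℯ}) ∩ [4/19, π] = {4/19, 4/9, π}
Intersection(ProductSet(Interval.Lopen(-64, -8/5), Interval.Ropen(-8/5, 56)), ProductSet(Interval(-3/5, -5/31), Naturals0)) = EmptySet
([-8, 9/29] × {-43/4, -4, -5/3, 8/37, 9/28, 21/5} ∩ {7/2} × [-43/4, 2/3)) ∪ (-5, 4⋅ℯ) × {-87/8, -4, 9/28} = (-5, 4⋅ℯ) × {-87/8, -4, 9/28}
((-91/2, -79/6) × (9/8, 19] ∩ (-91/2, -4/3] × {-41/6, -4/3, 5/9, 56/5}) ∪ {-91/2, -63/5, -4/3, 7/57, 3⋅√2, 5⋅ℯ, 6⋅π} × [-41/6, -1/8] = ((-91/2, -79/6) × {56/5}) ∪ ({-91/2, -63/5, -4/3, 7/57, 3⋅√2, 5⋅ℯ, 6⋅π} × [-41/6, -1/8])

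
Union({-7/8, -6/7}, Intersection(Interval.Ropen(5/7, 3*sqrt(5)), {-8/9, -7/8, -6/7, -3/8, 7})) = {-7/8, -6/7}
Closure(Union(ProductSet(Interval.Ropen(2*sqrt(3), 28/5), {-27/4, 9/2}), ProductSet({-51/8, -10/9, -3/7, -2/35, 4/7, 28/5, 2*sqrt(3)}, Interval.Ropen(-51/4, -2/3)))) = Union(ProductSet({-51/8, -10/9, -3/7, -2/35, 4/7, 28/5, 2*sqrt(3)}, Interval(-51/4, -2/3)), ProductSet(Interval(2*sqrt(3), 28/5), {-27/4, 9/2}))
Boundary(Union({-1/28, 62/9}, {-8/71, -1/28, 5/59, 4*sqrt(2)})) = {-8/71, -1/28, 5/59, 62/9, 4*sqrt(2)}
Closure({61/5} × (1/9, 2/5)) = {61/5} × [1/9, 2/5]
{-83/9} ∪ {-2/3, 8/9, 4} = {-83/9, -2/3, 8/9, 4}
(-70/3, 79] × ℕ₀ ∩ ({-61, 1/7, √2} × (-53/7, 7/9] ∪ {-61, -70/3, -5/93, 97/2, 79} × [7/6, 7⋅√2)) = ({-5/93, 97/2, 79} × {2, 3, …, 9}) ∪ ({1/7, √2} × {0})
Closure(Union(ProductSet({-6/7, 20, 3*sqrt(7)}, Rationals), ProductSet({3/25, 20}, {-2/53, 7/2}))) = Union(ProductSet({3/25, 20}, {-2/53, 7/2}), ProductSet({-6/7, 20, 3*sqrt(7)}, Reals))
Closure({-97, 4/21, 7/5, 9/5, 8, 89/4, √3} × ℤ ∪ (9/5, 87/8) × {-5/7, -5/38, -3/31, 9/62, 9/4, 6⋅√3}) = ({-97, 4/21, 7/5, 9/5, 8, 89/4, √3} × ℤ) ∪ ([9/5, 87/8] × {-5/7, -5/38, -3/31, 9/62, 9/4, 6⋅√3})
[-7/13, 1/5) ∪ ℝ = (-∞, ∞)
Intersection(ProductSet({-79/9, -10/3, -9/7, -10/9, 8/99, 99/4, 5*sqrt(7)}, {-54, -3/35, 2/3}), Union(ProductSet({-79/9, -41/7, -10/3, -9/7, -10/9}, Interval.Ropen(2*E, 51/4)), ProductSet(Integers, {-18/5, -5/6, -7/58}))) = EmptySet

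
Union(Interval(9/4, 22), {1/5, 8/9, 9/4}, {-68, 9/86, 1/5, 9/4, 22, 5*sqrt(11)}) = Union({-68, 9/86, 1/5, 8/9}, Interval(9/4, 22))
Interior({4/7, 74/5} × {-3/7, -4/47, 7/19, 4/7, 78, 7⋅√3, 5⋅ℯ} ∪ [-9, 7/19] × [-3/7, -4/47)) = (-9, 7/19) × (-3/7, -4/47)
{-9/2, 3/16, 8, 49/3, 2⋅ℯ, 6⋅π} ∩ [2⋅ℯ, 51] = {8, 49/3, 2⋅ℯ, 6⋅π}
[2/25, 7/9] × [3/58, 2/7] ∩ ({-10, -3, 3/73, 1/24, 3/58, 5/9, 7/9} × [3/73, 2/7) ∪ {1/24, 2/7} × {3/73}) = {5/9, 7/9} × [3/58, 2/7)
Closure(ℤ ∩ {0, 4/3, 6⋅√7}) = {0}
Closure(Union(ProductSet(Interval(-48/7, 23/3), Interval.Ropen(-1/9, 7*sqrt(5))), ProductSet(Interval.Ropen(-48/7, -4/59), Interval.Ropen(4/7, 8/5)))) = ProductSet(Interval(-48/7, 23/3), Interval(-1/9, 7*sqrt(5)))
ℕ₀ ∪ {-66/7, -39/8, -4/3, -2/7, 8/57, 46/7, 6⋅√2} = {-66/7, -39/8, -4/3, -2/7, 8/57, 46/7, 6⋅√2} ∪ ℕ₀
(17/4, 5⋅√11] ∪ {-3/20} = {-3/20} ∪ (17/4, 5⋅√11]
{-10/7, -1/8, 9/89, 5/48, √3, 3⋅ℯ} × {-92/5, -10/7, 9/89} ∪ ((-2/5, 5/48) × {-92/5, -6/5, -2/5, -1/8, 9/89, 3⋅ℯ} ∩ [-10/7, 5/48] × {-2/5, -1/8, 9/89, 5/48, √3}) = ((-2/5, 5/48) × {-2/5, -1/8, 9/89}) ∪ ({-10/7, -1/8, 9/89, 5/48, √3, 3⋅ℯ} × {-92/5, -10/7, 9/89})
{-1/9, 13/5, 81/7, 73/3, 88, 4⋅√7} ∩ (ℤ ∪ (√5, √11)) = {13/5, 88}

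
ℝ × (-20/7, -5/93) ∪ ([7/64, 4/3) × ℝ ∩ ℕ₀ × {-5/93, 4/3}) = (ℝ × (-20/7, -5/93)) ∪ ({1} × {-5/93, 4/3})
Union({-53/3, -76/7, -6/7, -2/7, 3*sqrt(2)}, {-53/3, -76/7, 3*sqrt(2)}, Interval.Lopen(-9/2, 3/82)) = Union({-53/3, -76/7, 3*sqrt(2)}, Interval.Lopen(-9/2, 3/82))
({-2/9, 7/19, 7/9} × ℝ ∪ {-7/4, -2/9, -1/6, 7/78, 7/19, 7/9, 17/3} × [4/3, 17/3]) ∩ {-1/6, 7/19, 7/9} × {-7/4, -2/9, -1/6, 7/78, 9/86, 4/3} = ({-1/6, 7/19, 7/9} × {4/3}) ∪ ({7/19, 7/9} × {-7/4, -2/9, -1/6, 7/78, 9/86, 4/3})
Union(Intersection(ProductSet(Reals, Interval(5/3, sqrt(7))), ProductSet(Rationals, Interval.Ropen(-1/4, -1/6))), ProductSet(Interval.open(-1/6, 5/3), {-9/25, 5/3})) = ProductSet(Interval.open(-1/6, 5/3), {-9/25, 5/3})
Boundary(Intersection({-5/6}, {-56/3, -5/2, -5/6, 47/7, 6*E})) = {-5/6}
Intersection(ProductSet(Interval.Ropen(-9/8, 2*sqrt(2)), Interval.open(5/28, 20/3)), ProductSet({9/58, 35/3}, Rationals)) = ProductSet({9/58}, Intersection(Interval.open(5/28, 20/3), Rationals))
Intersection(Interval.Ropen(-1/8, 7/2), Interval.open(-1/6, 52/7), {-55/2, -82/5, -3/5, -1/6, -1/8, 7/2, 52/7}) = {-1/8}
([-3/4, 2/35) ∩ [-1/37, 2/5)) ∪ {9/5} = [-1/37, 2/35) ∪ {9/5}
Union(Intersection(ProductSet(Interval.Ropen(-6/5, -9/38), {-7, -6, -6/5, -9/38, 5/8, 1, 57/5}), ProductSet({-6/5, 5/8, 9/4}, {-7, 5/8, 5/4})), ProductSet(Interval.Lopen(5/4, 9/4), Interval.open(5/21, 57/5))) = Union(ProductSet({-6/5}, {-7, 5/8}), ProductSet(Interval.Lopen(5/4, 9/4), Interval.open(5/21, 57/5)))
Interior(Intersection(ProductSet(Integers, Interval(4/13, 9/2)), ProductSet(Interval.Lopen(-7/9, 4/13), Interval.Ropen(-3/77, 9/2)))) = EmptySet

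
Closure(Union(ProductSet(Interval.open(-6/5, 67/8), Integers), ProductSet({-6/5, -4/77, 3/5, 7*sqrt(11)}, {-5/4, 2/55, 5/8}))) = Union(ProductSet({-6/5, -4/77, 3/5, 7*sqrt(11)}, {-5/4, 2/55, 5/8}), ProductSet(Interval(-6/5, 67/8), Integers))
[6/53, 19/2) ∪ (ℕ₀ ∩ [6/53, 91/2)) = [6/53, 19/2) ∪ {1, 2, …, 45}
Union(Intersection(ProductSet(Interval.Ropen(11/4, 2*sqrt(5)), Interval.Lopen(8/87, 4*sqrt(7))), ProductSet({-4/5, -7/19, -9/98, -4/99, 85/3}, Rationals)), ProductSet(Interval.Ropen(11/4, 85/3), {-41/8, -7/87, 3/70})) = ProductSet(Interval.Ropen(11/4, 85/3), {-41/8, -7/87, 3/70})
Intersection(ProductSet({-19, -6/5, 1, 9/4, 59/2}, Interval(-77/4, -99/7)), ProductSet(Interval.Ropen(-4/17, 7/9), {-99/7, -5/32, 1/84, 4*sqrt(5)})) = EmptySet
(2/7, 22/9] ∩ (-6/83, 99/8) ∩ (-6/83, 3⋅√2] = (2/7, 22/9]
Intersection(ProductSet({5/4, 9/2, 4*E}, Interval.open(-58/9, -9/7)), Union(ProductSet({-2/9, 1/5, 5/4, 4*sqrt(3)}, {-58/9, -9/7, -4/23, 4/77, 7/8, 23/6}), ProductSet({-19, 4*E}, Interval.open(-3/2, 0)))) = ProductSet({4*E}, Interval.open(-3/2, -9/7))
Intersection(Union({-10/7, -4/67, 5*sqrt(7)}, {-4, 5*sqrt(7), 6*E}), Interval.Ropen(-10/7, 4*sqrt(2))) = {-10/7, -4/67}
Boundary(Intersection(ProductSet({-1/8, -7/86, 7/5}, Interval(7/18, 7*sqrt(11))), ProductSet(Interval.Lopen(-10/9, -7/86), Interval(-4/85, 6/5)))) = ProductSet({-1/8, -7/86}, Interval(7/18, 6/5))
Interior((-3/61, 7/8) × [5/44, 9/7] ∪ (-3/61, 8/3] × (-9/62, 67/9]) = (-3/61, 8/3) × (-9/62, 67/9)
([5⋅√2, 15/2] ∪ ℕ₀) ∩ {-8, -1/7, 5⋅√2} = {5⋅√2}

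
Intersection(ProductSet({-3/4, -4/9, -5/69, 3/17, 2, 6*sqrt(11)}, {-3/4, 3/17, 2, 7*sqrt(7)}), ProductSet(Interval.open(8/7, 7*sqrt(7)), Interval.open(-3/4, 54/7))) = ProductSet({2}, {3/17, 2})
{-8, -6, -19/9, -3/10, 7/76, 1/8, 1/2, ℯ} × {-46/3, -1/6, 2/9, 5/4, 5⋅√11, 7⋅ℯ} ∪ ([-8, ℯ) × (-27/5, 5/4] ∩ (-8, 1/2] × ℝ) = ((-8, 1/2] × (-27/5, 5/4]) ∪ ({-8, -6, -19/9, -3/10, 7/76, 1/8, 1/2, ℯ} × {-46/3, -1/6, 2/9, 5/4, 5⋅√11, 7⋅ℯ})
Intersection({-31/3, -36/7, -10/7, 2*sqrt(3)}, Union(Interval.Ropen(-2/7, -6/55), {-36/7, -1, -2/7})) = {-36/7}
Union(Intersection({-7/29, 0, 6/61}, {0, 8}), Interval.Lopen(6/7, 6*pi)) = Union({0}, Interval.Lopen(6/7, 6*pi))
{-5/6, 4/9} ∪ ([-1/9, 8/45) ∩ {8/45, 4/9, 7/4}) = {-5/6, 4/9}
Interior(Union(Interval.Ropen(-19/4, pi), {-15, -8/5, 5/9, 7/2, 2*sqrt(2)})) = Interval.open(-19/4, pi)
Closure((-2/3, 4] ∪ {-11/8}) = {-11/8} ∪ [-2/3, 4]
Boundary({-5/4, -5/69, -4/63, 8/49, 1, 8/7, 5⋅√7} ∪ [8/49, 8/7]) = {-5/4, -5/69, -4/63, 8/49, 8/7, 5⋅√7}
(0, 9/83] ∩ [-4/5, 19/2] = (0, 9/83]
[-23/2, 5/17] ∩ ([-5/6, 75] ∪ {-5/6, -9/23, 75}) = [-5/6, 5/17]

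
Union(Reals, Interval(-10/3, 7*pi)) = Interval(-oo, oo)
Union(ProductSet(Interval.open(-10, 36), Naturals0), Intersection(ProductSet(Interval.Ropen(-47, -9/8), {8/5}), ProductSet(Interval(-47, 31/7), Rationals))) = Union(ProductSet(Interval.Ropen(-47, -9/8), {8/5}), ProductSet(Interval.open(-10, 36), Naturals0))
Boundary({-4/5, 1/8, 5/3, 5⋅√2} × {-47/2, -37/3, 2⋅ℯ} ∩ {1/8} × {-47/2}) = {1/8} × {-47/2}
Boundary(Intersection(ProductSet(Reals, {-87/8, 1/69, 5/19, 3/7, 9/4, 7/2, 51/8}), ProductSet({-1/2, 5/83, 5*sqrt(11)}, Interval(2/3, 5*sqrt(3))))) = ProductSet({-1/2, 5/83, 5*sqrt(11)}, {9/4, 7/2, 51/8})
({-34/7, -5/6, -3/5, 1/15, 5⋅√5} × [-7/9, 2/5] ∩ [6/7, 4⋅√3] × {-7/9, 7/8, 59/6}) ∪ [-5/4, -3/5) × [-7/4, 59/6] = [-5/4, -3/5) × [-7/4, 59/6]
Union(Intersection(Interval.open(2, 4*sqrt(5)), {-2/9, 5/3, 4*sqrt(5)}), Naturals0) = Naturals0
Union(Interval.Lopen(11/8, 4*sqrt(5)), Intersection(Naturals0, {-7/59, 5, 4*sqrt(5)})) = Interval.Lopen(11/8, 4*sqrt(5))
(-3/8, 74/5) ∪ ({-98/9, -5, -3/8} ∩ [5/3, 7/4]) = (-3/8, 74/5)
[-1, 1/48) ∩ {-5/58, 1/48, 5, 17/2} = {-5/58}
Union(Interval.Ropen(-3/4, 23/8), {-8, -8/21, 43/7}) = Union({-8, 43/7}, Interval.Ropen(-3/4, 23/8))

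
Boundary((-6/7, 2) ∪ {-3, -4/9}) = {-3, -6/7, 2}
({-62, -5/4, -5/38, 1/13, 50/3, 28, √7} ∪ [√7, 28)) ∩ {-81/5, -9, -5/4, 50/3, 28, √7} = {-5/4, 50/3, 28, √7}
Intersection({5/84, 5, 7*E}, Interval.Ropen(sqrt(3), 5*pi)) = {5}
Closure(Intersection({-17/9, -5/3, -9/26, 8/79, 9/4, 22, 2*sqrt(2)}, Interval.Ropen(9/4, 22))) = {9/4, 2*sqrt(2)}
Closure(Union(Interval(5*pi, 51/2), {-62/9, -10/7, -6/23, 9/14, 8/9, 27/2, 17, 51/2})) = Union({-62/9, -10/7, -6/23, 9/14, 8/9, 27/2}, Interval(5*pi, 51/2))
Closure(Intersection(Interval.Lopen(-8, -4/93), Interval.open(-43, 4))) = Interval(-8, -4/93)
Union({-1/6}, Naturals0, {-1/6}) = Union({-1/6}, Naturals0)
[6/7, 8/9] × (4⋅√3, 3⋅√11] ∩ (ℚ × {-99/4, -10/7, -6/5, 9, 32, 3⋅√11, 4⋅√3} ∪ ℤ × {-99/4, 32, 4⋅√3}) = (ℚ ∩ [6/7, 8/9]) × {9, 3⋅√11}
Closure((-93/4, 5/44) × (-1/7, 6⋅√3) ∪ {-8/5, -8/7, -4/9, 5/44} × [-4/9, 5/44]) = ({-8/5, -8/7, -4/9, 5/44} × [-4/9, 5/44]) ∪ ({-93/4, 5/44} × [-1/7, 6⋅√3]) ∪ ([-93/4, 5/44] × {-1/7, 6⋅√3}) ∪ ((-93/4, 5/44) × (-1/7, 6⋅√3))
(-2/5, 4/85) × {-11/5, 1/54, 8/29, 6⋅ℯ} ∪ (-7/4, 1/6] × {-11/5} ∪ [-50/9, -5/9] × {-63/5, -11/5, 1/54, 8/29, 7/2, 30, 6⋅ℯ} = ((-7/4, 1/6] × {-11/5}) ∪ ((-2/5, 4/85) × {-11/5, 1/54, 8/29, 6⋅ℯ}) ∪ ([-50/9, -5/9] × {-63/5, -11/5, 1/54, 8/29, 7/2, 30, 6⋅ℯ})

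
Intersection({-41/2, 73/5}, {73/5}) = {73/5}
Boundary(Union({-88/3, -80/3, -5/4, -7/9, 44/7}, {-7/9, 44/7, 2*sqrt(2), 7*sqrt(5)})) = {-88/3, -80/3, -5/4, -7/9, 44/7, 2*sqrt(2), 7*sqrt(5)}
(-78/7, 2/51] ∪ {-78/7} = [-78/7, 2/51]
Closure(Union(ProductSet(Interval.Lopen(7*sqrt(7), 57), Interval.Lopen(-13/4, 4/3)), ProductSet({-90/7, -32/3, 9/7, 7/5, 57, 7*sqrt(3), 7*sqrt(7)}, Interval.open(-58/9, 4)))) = Union(ProductSet({-90/7, -32/3, 9/7, 7/5, 57, 7*sqrt(3), 7*sqrt(7)}, Interval(-58/9, 4)), ProductSet(Interval(7*sqrt(7), 57), {-13/4, 4/3}), ProductSet(Interval.Lopen(7*sqrt(7), 57), Interval.Lopen(-13/4, 4/3)))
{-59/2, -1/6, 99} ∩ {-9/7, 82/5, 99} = {99}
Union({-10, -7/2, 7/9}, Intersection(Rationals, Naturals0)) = Union({-10, -7/2, 7/9}, Naturals0)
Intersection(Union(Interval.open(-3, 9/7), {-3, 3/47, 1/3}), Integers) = Range(-3, 2, 1)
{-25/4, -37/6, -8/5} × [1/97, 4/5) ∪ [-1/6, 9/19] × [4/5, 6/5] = ({-25/4, -37/6, -8/5} × [1/97, 4/5)) ∪ ([-1/6, 9/19] × [4/5, 6/5])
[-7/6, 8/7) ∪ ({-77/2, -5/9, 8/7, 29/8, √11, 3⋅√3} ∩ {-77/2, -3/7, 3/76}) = {-77/2} ∪ [-7/6, 8/7)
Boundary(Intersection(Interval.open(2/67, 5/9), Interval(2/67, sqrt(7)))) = {2/67, 5/9}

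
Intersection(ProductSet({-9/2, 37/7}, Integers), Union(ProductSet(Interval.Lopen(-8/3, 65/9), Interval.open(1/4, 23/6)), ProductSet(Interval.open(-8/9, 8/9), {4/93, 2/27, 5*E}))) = ProductSet({37/7}, Range(1, 4, 1))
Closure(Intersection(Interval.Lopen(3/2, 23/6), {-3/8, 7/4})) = {7/4}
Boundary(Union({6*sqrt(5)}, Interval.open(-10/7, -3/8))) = {-10/7, -3/8, 6*sqrt(5)}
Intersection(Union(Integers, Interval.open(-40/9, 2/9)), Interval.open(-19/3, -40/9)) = Range(-6, -4, 1)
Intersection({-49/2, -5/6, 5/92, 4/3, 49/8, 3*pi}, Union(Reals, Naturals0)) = {-49/2, -5/6, 5/92, 4/3, 49/8, 3*pi}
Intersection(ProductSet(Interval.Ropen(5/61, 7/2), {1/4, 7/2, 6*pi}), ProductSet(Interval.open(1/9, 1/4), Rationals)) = ProductSet(Interval.open(1/9, 1/4), {1/4, 7/2})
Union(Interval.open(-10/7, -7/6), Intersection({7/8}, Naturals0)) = Interval.open(-10/7, -7/6)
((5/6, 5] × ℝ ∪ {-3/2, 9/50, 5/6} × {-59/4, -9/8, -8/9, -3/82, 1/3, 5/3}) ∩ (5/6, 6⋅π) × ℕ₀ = (5/6, 5] × ℕ₀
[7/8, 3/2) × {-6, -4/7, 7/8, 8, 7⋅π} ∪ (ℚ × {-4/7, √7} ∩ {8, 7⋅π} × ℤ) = [7/8, 3/2) × {-6, -4/7, 7/8, 8, 7⋅π}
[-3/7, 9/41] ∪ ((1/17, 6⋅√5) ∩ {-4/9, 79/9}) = [-3/7, 9/41] ∪ {79/9}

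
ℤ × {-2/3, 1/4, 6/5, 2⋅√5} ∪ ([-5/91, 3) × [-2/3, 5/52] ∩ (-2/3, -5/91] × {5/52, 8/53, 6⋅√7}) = ({-5/91} × {5/52}) ∪ (ℤ × {-2/3, 1/4, 6/5, 2⋅√5})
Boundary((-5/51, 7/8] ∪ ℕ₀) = {-5/51, 7/8} ∪ (ℕ₀ \ (-5/51, 7/8))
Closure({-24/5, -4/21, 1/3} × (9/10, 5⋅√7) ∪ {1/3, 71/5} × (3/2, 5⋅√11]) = ({1/3, 71/5} × [3/2, 5⋅√11]) ∪ ({-24/5, -4/21, 1/3} × [9/10, 5⋅√7])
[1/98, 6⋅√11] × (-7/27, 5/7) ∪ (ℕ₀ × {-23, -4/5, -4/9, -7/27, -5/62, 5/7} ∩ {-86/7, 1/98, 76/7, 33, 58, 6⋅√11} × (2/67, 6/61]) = [1/98, 6⋅√11] × (-7/27, 5/7)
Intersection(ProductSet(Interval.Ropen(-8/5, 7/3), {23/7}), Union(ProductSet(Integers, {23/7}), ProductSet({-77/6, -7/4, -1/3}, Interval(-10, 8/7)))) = ProductSet(Range(-1, 3, 1), {23/7})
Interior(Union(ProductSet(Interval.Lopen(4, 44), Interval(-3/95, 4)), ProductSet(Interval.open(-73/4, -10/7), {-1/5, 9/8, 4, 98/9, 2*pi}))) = ProductSet(Interval.open(4, 44), Interval.open(-3/95, 4))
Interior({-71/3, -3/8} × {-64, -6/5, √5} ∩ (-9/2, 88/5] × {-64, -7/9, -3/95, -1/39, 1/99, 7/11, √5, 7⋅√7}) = ∅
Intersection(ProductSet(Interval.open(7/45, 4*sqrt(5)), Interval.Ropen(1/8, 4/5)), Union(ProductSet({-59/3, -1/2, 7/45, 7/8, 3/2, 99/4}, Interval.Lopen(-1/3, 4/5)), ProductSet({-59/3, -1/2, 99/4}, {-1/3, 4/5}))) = ProductSet({7/8, 3/2}, Interval.Ropen(1/8, 4/5))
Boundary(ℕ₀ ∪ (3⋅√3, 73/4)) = {73/4, 3⋅√3} ∪ (ℕ₀ \ (3⋅√3, 73/4))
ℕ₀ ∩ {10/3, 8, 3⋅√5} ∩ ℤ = {8}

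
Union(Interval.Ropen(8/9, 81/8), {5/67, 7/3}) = Union({5/67}, Interval.Ropen(8/9, 81/8))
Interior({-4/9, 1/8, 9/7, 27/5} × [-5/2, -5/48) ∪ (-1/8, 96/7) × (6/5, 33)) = (-1/8, 96/7) × (6/5, 33)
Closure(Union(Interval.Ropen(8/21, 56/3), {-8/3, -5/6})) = Union({-8/3, -5/6}, Interval(8/21, 56/3))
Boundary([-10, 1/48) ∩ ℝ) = {-10, 1/48}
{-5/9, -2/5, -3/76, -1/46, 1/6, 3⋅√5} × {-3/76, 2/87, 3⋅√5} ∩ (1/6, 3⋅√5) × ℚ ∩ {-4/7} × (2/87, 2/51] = ∅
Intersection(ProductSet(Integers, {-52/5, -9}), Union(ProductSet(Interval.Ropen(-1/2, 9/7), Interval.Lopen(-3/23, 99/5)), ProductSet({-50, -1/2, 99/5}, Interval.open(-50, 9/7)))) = ProductSet({-50}, {-52/5, -9})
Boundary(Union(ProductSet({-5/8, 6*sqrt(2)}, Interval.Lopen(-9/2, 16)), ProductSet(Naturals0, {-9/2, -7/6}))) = Union(ProductSet({-5/8, 6*sqrt(2)}, Interval(-9/2, 16)), ProductSet(Naturals0, {-9/2, -7/6}))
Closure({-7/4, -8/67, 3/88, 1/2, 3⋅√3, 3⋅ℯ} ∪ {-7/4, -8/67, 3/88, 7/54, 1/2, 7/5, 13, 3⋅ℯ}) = {-7/4, -8/67, 3/88, 7/54, 1/2, 7/5, 13, 3⋅√3, 3⋅ℯ}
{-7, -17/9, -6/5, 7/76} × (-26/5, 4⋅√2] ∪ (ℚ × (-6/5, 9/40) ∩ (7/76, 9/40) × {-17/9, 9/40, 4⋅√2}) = {-7, -17/9, -6/5, 7/76} × (-26/5, 4⋅√2]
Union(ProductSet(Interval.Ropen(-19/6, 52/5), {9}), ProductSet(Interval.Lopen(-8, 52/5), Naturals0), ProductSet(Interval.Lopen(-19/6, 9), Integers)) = Union(ProductSet(Interval.Lopen(-8, 52/5), Naturals0), ProductSet(Interval.Lopen(-19/6, 9), Integers))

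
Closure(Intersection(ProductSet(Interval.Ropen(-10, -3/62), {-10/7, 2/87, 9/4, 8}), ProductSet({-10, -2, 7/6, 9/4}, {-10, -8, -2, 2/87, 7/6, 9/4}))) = ProductSet({-10, -2}, {2/87, 9/4})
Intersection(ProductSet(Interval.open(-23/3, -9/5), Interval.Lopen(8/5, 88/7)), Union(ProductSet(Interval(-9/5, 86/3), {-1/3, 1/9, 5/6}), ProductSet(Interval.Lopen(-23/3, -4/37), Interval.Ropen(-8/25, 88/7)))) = ProductSet(Interval.open(-23/3, -9/5), Interval.open(8/5, 88/7))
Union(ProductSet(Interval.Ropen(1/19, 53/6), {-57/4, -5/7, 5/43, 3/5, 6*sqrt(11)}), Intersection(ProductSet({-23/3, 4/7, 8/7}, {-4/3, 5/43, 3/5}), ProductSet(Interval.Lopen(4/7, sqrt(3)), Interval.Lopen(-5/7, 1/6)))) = ProductSet(Interval.Ropen(1/19, 53/6), {-57/4, -5/7, 5/43, 3/5, 6*sqrt(11)})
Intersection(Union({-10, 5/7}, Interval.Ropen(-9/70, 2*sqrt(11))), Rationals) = Union({-10}, Intersection(Interval.Ropen(-9/70, 2*sqrt(11)), Rationals))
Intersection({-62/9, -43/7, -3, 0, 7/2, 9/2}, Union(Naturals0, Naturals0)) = {0}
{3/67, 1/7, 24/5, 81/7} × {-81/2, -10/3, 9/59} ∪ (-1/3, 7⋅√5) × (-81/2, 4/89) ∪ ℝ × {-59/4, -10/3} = (ℝ × {-59/4, -10/3}) ∪ ({3/67, 1/7, 24/5, 81/7} × {-81/2, -10/3, 9/59}) ∪ ((-1/3, 7⋅√5) × (-81/2, 4/89))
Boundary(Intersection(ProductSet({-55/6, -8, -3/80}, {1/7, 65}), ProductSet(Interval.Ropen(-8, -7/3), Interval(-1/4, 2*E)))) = ProductSet({-8}, {1/7})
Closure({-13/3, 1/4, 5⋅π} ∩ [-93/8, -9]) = ∅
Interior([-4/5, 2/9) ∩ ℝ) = (-4/5, 2/9)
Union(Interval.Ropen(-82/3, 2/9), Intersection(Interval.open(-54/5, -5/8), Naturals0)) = Interval.Ropen(-82/3, 2/9)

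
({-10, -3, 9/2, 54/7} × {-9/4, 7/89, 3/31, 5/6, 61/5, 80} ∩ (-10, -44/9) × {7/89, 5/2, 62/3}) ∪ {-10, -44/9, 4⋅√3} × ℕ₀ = {-10, -44/9, 4⋅√3} × ℕ₀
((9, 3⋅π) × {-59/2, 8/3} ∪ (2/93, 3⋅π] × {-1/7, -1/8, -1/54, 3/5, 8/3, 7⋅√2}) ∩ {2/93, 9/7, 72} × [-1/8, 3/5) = {9/7} × {-1/8, -1/54}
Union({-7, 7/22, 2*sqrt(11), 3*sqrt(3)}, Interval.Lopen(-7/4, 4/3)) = Union({-7, 2*sqrt(11), 3*sqrt(3)}, Interval.Lopen(-7/4, 4/3))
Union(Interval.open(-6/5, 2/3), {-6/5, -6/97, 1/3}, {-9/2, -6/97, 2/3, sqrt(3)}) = Union({-9/2, sqrt(3)}, Interval(-6/5, 2/3))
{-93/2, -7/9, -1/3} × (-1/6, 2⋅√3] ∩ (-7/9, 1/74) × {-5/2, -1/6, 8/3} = {-1/3} × {8/3}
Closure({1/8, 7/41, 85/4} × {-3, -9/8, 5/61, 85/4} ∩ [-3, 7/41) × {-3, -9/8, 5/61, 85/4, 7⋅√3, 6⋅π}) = {1/8} × {-3, -9/8, 5/61, 85/4}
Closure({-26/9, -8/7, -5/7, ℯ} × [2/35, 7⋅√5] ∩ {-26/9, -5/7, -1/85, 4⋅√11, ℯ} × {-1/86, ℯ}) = {-26/9, -5/7, ℯ} × {ℯ}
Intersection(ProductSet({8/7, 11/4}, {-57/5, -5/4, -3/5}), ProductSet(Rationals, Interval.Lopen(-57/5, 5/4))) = ProductSet({8/7, 11/4}, {-5/4, -3/5})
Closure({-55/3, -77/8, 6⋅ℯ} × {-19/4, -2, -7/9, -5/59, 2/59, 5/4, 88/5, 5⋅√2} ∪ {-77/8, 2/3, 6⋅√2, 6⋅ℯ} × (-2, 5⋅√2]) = ({-55/3, -77/8, 6⋅ℯ} × {-19/4, -2, -7/9, -5/59, 2/59, 5/4, 88/5, 5⋅√2}) ∪ ({-77/8, 2/3, 6⋅√2, 6⋅ℯ} × [-2, 5⋅√2])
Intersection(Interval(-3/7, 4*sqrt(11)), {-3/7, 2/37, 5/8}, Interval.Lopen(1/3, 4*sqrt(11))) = {5/8}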